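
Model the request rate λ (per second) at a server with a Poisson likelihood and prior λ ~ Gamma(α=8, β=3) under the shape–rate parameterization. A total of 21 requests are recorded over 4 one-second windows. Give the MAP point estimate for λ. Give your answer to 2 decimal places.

λ̂_MAP = 4.00

Σxᵢ = 21, n = 4.
Posterior ∝ λ^7e^(−3λ) · λ^21e^(−4λ) = λ^28e^(−7λ), i.e. Gamma(shape=29, rate=7).
The mode of a Gamma(a, b) with a ≥ 1 (shape–rate) is (a−1)/b = 28/7 ≈ 4.00.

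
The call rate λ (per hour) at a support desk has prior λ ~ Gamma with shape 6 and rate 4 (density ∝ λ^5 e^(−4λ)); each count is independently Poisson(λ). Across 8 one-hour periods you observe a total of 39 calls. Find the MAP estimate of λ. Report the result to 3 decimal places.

λ̂_MAP = 3.667

Σxᵢ = 39, n = 8.
Posterior ∝ λ^5e^(−4λ) · λ^39e^(−8λ) = λ^44e^(−12λ), i.e. Gamma(shape=45, rate=12).
The mode of a Gamma(a, b) with a ≥ 1 (shape–rate) is (a−1)/b = 44/12 ≈ 3.667.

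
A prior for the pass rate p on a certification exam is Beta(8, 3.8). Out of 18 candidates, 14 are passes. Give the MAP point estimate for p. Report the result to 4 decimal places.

p̂_MAP = 0.7554

Prior: Beta(8, 3.8).
Data: 14 successes in 18 trials. The binomial likelihood contributes p^14(1−p)^4, so the posterior is Beta(8+14, 3.8+4) = Beta(22, 7.8).
For Beta(a, b) with a, b > 1 the mode is (a−1)/(a+b−2) = 21/27.8 ≈ 0.7554.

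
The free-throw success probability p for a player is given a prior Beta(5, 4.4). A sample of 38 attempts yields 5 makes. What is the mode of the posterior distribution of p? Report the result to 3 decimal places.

p̂_MAP = 0.198

Prior: Beta(5, 4.4).
Data: 5 successes in 38 trials. The binomial likelihood contributes p^5(1−p)^33, so the posterior is Beta(5+5, 4.4+33) = Beta(10, 37.4).
For Beta(a, b) with a, b > 1 the mode is (a−1)/(a+b−2) = 9/45.4 ≈ 0.198.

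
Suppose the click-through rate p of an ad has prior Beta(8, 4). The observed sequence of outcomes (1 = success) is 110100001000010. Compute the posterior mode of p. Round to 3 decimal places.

p̂_MAP = 0.480

Prior: Beta(8, 4).
Data: 5 successes in 15 trials (from the sequence). The binomial likelihood contributes p^5(1−p)^10, so the posterior is Beta(8+5, 4+10) = Beta(13, 14).
For Beta(a, b) with a, b > 1 the mode is (a−1)/(a+b−2) = 12/25 ≈ 0.480.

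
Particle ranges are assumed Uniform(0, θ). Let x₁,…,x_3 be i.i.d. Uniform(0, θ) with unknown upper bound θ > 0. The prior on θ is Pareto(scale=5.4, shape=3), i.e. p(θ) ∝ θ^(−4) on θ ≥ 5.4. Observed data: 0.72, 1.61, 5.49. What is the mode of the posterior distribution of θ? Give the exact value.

θ̂_MAP = 5.49

The Uniform(0, θ) likelihood is θ^(−n) for θ ≥ max(xᵢ), zero otherwise. Here max(xᵢ) = 5.49.
Posterior ∝ θ^(−4) · θ^(−3) = θ^(−7) on θ ≥ max(5.4, 5.49) = 5.49.
This density is strictly decreasing in θ, so the posterior mode lies at the lower boundary of the support.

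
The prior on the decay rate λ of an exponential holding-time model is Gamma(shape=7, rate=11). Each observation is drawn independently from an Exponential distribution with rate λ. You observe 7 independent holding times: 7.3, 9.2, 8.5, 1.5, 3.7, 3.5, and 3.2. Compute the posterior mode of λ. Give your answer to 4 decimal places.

The Exponential(rate=λ) likelihood is ∝ λ^n e^(−λΣtᵢ). Here n = 7 and Σtᵢ = 7.3 + 9.2 + 8.5 + 1.5 + 3.7 + 3.5 + 3.2 = 36.9.
Posterior ∝ λ^6e^(−11λ) · λ^7e^(−36.9λ) = λ^13e^(−47.9λ), i.e. Gamma(14, 47.9).
Mode = (a−1)/b = 13/47.9 ≈ 0.2714.

λ̂_MAP = 0.2714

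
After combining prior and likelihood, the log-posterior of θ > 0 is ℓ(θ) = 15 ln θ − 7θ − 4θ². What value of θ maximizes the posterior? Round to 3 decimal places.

ℓ'(θ) = 15/θ − 7 − 8θ. Setting this to zero and multiplying by θ: 8θ² + 7θ − 15 = 0.
θ = (−7 + √(7² + 4·8·15)) / (2·8) = (−7 + √529) / 16 = (−7 + 23)/16 = 1.
ℓ''(θ) = −15/θ² − 8 < 0, confirming a maximum.

θ̂_MAP = 1.000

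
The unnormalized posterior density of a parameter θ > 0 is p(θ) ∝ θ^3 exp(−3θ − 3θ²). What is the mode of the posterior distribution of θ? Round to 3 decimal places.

ℓ'(θ) = 3/θ − 3 − 6θ. Setting this to zero and multiplying by θ: 6θ² + 3θ − 3 = 0.
θ = (−3 + √(3² + 4·6·3)) / (2·6) = (−3 + √81) / 12 = (−3 + 9)/12 = 1/2.
ℓ''(θ) = −3/θ² − 6 < 0, confirming a maximum.

θ̂_MAP = 0.500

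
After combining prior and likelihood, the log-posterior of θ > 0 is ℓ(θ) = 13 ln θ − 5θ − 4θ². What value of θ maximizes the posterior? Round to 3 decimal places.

ℓ'(θ) = 13/θ − 5 − 8θ. Setting this to zero and multiplying by θ: 8θ² + 5θ − 13 = 0.
θ = (−5 + √(5² + 4·8·13)) / (2·8) = (−5 + √441) / 16 = (−5 + 21)/16 = 1.
ℓ''(θ) = −13/θ² − 8 < 0, confirming a maximum.

θ̂_MAP = 1.000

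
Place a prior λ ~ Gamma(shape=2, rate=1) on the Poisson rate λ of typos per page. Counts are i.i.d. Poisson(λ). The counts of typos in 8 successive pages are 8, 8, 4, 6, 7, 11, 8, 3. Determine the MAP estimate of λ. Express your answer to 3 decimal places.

λ̂_MAP = 6.222

Σxᵢ = 8+8+4+6+7+11+8+3 = 55, with n = 8.
Posterior ∝ λe^(−1λ) · λ^55e^(−8λ) = λ^56e^(−9λ), i.e. Gamma(shape=57, rate=9).
The mode of a Gamma(a, b) with a ≥ 1 (shape–rate) is (a−1)/b = 56/9 ≈ 6.222.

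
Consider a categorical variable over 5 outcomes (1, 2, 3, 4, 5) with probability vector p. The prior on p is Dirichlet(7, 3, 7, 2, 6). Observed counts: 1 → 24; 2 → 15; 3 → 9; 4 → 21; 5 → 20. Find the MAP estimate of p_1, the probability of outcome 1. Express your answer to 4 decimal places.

MAP estimate: 0.2752

The posterior is Dirichlet(αᵢ + nᵢ) = Dirichlet(31, 18, 16, 23, 26).
For a Dirichlet(a₁,…,a_K) with all aᵢ > 1, the mode has j-th component (aⱼ − 1)/(Σaᵢ − K).
Here Σaᵢ = 114 and K = 5, so p_1 = (31 − 1)/(114 − 5) = 30/109 ≈ 0.2752.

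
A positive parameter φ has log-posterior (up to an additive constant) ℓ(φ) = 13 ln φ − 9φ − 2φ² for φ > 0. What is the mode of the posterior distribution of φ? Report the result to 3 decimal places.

φ̂_MAP = 1.000

ℓ'(φ) = 13/φ − 9 − 4φ. Setting this to zero and multiplying by φ: 4φ² + 9φ − 13 = 0.
φ = (−9 + √(9² + 4·4·13)) / (2·4) = (−9 + √289) / 8 = (−9 + 17)/8 = 1.
ℓ''(φ) = −13/φ² − 4 < 0, confirming a maximum.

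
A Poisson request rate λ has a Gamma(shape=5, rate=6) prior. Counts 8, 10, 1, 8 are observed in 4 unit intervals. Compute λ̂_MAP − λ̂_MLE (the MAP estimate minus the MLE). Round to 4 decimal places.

Σxᵢ = 27. Posterior is Gamma(32, 10); MAP = (32−1)/10 = 31/10 ≈ 3.10000.
MLE = x̄ = 27/4 ≈ 6.75000.
Difference = 31/10 − 27/4 = -73/20 ≈ -3.6500.

MAP − MLE = -3.6500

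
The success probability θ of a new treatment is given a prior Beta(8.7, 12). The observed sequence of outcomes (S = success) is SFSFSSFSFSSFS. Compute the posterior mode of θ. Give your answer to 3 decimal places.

θ̂_MAP = 0.495

Prior: Beta(8.7, 12).
Data: 8 successes in 13 trials (from the sequence). The binomial likelihood contributes θ^8(1−θ)^5, so the posterior is Beta(8.7+8, 12+5) = Beta(16.7, 17).
For Beta(a, b) with a, b > 1 the mode is (a−1)/(a+b−2) = 15.7/31.7 ≈ 0.495.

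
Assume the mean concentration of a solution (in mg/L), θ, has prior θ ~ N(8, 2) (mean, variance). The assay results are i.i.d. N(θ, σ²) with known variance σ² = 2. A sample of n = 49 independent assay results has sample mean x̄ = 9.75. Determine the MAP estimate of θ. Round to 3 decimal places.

θ̂_MAP = 9.715

n = 49, x̄ = 9.75.
For a Normal prior and Normal likelihood with known variance, the posterior is Normal; its mode equals its mean, the precision-weighted average.
Prior precision 1/σ₀² = 1/2 = 0.5; data precision n/σ² = 49/2 = 24.5.
θ̂ = (0.5·8 + 24.5·9.75) / (0.5 + 24.5) = 242.875/25 = 9.715.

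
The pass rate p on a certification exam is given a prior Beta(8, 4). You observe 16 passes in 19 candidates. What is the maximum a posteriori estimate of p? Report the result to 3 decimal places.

p̂_MAP = 0.793

Prior: Beta(8, 4).
Data: 16 successes in 19 trials. The binomial likelihood contributes p^16(1−p)^3, so the posterior is Beta(8+16, 4+3) = Beta(24, 7).
For Beta(a, b) with a, b > 1 the mode is (a−1)/(a+b−2) = 23/29 ≈ 0.793.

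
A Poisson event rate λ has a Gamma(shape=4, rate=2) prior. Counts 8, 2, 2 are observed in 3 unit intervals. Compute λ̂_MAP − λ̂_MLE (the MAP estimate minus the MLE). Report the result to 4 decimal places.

Σxᵢ = 12. Posterior is Gamma(16, 5); MAP = (16−1)/5 = 15/5 ≈ 3.00000.
MLE = x̄ = 12/3 ≈ 4.00000.
Difference = 15/5 − 12/3 = -1 ≈ -1.0000.

MAP − MLE = -1.0000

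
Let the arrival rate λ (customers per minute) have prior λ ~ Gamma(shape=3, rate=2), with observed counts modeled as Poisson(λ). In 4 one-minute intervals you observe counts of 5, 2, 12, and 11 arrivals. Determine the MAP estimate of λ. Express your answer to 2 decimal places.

λ̂_MAP = 5.33

Σxᵢ = 5+2+12+11 = 30, with n = 4.
Posterior ∝ λ^2e^(−2λ) · λ^30e^(−4λ) = λ^32e^(−6λ), i.e. Gamma(shape=33, rate=6).
The mode of a Gamma(a, b) with a ≥ 1 (shape–rate) is (a−1)/b = 32/6 ≈ 5.33.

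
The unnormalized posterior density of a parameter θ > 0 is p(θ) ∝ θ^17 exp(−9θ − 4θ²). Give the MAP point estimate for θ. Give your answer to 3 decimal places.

ℓ'(θ) = 17/θ − 9 − 8θ. Setting this to zero and multiplying by θ: 8θ² + 9θ − 17 = 0.
θ = (−9 + √(9² + 4·8·17)) / (2·8) = (−9 + √625) / 16 = (−9 + 25)/16 = 1.
ℓ''(θ) = −17/θ² − 8 < 0, confirming a maximum.

θ̂_MAP = 1.000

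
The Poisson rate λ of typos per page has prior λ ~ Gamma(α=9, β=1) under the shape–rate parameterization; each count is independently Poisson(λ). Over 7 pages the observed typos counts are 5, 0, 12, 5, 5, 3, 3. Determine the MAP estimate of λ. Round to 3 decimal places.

λ̂_MAP = 5.125

Σxᵢ = 5+0+12+5+5+3+3 = 33, with n = 7.
Posterior ∝ λ^8e^(−1λ) · λ^33e^(−7λ) = λ^41e^(−8λ), i.e. Gamma(shape=42, rate=8).
The mode of a Gamma(a, b) with a ≥ 1 (shape–rate) is (a−1)/b = 41/8 ≈ 5.125.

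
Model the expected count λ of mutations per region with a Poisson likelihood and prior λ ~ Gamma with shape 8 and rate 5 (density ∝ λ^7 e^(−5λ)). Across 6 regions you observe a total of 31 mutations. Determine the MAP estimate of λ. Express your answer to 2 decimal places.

λ̂_MAP = 3.45

Σxᵢ = 31, n = 6.
Posterior ∝ λ^7e^(−5λ) · λ^31e^(−6λ) = λ^38e^(−11λ), i.e. Gamma(shape=39, rate=11).
The mode of a Gamma(a, b) with a ≥ 1 (shape–rate) is (a−1)/b = 38/11 ≈ 3.45.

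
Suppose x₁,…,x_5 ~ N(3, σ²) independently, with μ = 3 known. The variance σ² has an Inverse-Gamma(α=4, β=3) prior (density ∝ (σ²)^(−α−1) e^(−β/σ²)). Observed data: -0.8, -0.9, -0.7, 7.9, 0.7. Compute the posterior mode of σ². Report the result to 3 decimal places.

Sum of squared deviations about the known mean: SS = (-0.8−3)² + (-0.9−3)² + (-0.7−3)² + (7.9−3)² + (0.7−3)² = 72.64.
The Normal likelihood contributes (σ²)^(−n/2) exp(−SS/(2σ²)), so the posterior is Inverse-Gamma(α + n/2, β + SS/2) = Inverse-Gamma(6.5, 39.32).
The mode of Inverse-Gamma(a, b) is b/(a+1) = 39.32/7.5 ≈ 5.243.

σ̂²_MAP = 5.243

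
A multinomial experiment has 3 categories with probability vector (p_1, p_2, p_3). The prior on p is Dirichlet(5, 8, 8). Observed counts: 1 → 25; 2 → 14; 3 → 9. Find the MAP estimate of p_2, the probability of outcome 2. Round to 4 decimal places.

The posterior is Dirichlet(αᵢ + nᵢ) = Dirichlet(30, 22, 17).
For a Dirichlet(a₁,…,a_K) with all aᵢ > 1, the mode has j-th component (aⱼ − 1)/(Σaᵢ − K).
Here Σaᵢ = 69 and K = 3, so p_2 = (22 − 1)/(69 − 3) = 21/66 ≈ 0.3182.

MAP estimate: 0.3182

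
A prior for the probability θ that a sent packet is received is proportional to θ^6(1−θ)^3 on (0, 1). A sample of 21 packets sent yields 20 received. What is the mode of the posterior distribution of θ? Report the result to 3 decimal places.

The prior density ∝ θ^6(1−θ)^3 is the kernel of Beta(7, 4).
Data: 20 successes in 21 trials. The binomial likelihood contributes θ^20(1−θ)^1, so the posterior is Beta(7+20, 4+1) = Beta(27, 5).
For Beta(a, b) with a, b > 1 the mode is (a−1)/(a+b−2) = 26/30 ≈ 0.867.

θ̂_MAP = 0.867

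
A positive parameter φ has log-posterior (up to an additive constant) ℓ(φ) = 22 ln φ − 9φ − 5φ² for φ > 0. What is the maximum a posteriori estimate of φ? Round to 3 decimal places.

ℓ'(φ) = 22/φ − 9 − 10φ. Setting this to zero and multiplying by φ: 10φ² + 9φ − 22 = 0.
φ = (−9 + √(9² + 4·10·22)) / (2·10) = (−9 + √961) / 20 = (−9 + 31)/20 = 11/10.
ℓ''(φ) = −22/φ² − 10 < 0, confirming a maximum.

φ̂_MAP = 1.100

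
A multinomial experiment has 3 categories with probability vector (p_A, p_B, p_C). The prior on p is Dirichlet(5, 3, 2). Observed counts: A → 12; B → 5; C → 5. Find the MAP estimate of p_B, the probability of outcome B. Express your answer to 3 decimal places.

The posterior is Dirichlet(αᵢ + nᵢ) = Dirichlet(17, 8, 7).
For a Dirichlet(a₁,…,a_K) with all aᵢ > 1, the mode has j-th component (aⱼ − 1)/(Σaᵢ − K).
Here Σaᵢ = 32 and K = 3, so p_B = (8 − 1)/(32 − 3) = 7/29 ≈ 0.241.

MAP estimate of p_B = 0.241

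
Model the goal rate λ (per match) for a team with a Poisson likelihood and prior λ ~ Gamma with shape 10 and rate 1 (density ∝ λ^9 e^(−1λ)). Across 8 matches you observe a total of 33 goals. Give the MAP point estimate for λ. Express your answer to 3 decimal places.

Σxᵢ = 33, n = 8.
Posterior ∝ λ^9e^(−1λ) · λ^33e^(−8λ) = λ^42e^(−9λ), i.e. Gamma(shape=43, rate=9).
The mode of a Gamma(a, b) with a ≥ 1 (shape–rate) is (a−1)/b = 42/9 ≈ 4.667.

λ̂_MAP = 4.667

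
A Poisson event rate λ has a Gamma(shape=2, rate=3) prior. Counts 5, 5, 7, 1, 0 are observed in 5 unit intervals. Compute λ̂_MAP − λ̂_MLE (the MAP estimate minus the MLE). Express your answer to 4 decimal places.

Σxᵢ = 18. Posterior is Gamma(20, 8); MAP = (20−1)/8 = 19/8 ≈ 2.37500.
MLE = x̄ = 18/5 ≈ 3.60000.
Difference = 19/8 − 18/5 = -49/40 ≈ -1.2250.

MAP − MLE = -1.2250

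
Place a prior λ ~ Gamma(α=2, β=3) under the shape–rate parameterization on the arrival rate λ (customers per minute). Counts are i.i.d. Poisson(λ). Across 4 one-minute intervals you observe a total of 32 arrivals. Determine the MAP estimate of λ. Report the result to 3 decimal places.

Σxᵢ = 32, n = 4.
Posterior ∝ λe^(−3λ) · λ^32e^(−4λ) = λ^33e^(−7λ), i.e. Gamma(shape=34, rate=7).
The mode of a Gamma(a, b) with a ≥ 1 (shape–rate) is (a−1)/b = 33/7 ≈ 4.714.

λ̂_MAP = 4.714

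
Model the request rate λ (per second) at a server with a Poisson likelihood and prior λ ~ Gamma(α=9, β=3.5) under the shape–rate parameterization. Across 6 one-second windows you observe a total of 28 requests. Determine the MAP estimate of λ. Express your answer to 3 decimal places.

Σxᵢ = 28, n = 6.
Posterior ∝ λ^8e^(−3.5λ) · λ^28e^(−6λ) = λ^36e^(−9.5λ), i.e. Gamma(shape=37, rate=9.5).
The mode of a Gamma(a, b) with a ≥ 1 (shape–rate) is (a−1)/b = 36/9.5 ≈ 3.789.

λ̂_MAP = 3.789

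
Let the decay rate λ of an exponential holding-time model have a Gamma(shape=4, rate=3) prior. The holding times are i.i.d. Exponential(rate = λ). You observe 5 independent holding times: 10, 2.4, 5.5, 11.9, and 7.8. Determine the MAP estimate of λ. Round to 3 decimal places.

λ̂_MAP = 0.197

The Exponential(rate=λ) likelihood is ∝ λ^n e^(−λΣtᵢ). Here n = 5 and Σtᵢ = 10 + 2.4 + 5.5 + 11.9 + 7.8 = 37.6.
Posterior ∝ λ^3e^(−3λ) · λ^5e^(−37.6λ) = λ^8e^(−40.6λ), i.e. Gamma(9, 40.6).
Mode = (a−1)/b = 8/40.6 ≈ 0.197.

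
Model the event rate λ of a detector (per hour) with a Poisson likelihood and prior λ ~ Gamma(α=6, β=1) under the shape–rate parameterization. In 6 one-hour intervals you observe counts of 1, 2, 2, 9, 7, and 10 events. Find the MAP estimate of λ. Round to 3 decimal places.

λ̂_MAP = 5.143

Σxᵢ = 1+2+2+9+7+10 = 31, with n = 6.
Posterior ∝ λ^5e^(−1λ) · λ^31e^(−6λ) = λ^36e^(−7λ), i.e. Gamma(shape=37, rate=7).
The mode of a Gamma(a, b) with a ≥ 1 (shape–rate) is (a−1)/b = 36/7 ≈ 5.143.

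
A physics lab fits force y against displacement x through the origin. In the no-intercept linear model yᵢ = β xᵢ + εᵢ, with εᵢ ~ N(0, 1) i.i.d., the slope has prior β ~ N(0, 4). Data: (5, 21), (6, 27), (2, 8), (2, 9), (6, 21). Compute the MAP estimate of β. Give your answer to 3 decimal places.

β̂_MAP = 4.057

log p(β | y) = −Σ(yᵢ − βxᵢ)²/(2·1) − β²/(2·4) + const.
Setting the derivative to zero: Σxᵢ(yᵢ − βxᵢ)/1 − β/4 = 0, so β = Σxᵢyᵢ / (Σxᵢ² + σ²/τ²).
Σxᵢyᵢ = 5·21 + 6·27 + 2·8 + 2·9 + 6·21 = 427; Σxᵢ² = 105; σ²/τ² = 0.25.
β̂_MAP = 427 / (105 + 0.25) = 427/105.25 ≈ 4.057.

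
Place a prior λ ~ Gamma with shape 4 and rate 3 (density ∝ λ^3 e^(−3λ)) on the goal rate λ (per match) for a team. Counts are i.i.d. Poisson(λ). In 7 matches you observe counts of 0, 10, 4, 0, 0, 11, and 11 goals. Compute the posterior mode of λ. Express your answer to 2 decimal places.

λ̂_MAP = 3.90

Σxᵢ = 0+10+4+0+0+11+11 = 36, with n = 7.
Posterior ∝ λ^3e^(−3λ) · λ^36e^(−7λ) = λ^39e^(−10λ), i.e. Gamma(shape=40, rate=10).
The mode of a Gamma(a, b) with a ≥ 1 (shape–rate) is (a−1)/b = 39/10 ≈ 3.90.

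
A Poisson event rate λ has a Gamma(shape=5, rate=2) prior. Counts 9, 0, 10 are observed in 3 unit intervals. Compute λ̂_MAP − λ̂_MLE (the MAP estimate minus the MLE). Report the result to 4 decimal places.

Σxᵢ = 19. Posterior is Gamma(24, 5); MAP = (24−1)/5 = 23/5 ≈ 4.60000.
MLE = x̄ = 19/3 ≈ 6.33333.
Difference = 23/5 − 19/3 = -26/15 ≈ -1.7333.

MAP − MLE = -1.7333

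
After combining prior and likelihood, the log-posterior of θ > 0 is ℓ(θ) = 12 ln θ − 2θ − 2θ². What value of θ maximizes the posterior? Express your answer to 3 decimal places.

ℓ'(θ) = 12/θ − 2 − 4θ. Setting this to zero and multiplying by θ: 4θ² + 2θ − 12 = 0.
θ = (−2 + √(2² + 4·4·12)) / (2·4) = (−2 + √196) / 8 = (−2 + 14)/8 = 3/2.
ℓ''(θ) = −12/θ² − 4 < 0, confirming a maximum.

θ̂_MAP = 1.500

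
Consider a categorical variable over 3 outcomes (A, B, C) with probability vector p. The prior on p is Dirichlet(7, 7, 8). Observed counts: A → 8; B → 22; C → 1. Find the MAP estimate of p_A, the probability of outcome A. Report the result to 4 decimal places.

The posterior is Dirichlet(αᵢ + nᵢ) = Dirichlet(15, 29, 9).
For a Dirichlet(a₁,…,a_K) with all aᵢ > 1, the mode has j-th component (aⱼ − 1)/(Σaᵢ − K).
Here Σaᵢ = 53 and K = 3, so p_A = (15 − 1)/(53 − 3) = 14/50 ≈ 0.2800.

MAP estimate of p_A = 0.2800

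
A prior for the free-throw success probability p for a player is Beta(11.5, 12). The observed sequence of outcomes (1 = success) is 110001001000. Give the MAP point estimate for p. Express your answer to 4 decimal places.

Prior: Beta(11.5, 12).
Data: 4 successes in 12 trials (from the sequence). The binomial likelihood contributes p^4(1−p)^8, so the posterior is Beta(11.5+4, 12+8) = Beta(15.5, 20).
For Beta(a, b) with a, b > 1 the mode is (a−1)/(a+b−2) = 14.5/33.5 ≈ 0.4328.

p̂_MAP = 0.4328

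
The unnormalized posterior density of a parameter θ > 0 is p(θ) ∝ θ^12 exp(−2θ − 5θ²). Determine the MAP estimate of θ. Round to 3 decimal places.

ℓ'(θ) = 12/θ − 2 − 10θ. Setting this to zero and multiplying by θ: 10θ² + 2θ − 12 = 0.
θ = (−2 + √(2² + 4·10·12)) / (2·10) = (−2 + √484) / 20 = (−2 + 22)/20 = 1.
ℓ''(θ) = −12/θ² − 10 < 0, confirming a maximum.

θ̂_MAP = 1.000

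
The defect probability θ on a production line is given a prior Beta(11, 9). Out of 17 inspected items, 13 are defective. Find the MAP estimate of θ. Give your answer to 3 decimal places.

Prior: Beta(11, 9).
Data: 13 successes in 17 trials. The binomial likelihood contributes θ^13(1−θ)^4, so the posterior is Beta(11+13, 9+4) = Beta(24, 13).
For Beta(a, b) with a, b > 1 the mode is (a−1)/(a+b−2) = 23/35 ≈ 0.657.

θ̂_MAP = 0.657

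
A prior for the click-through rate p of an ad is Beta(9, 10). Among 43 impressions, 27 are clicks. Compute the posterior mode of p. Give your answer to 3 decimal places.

p̂_MAP = 0.583

Prior: Beta(9, 10).
Data: 27 successes in 43 trials. The binomial likelihood contributes p^27(1−p)^16, so the posterior is Beta(9+27, 10+16) = Beta(36, 26).
For Beta(a, b) with a, b > 1 the mode is (a−1)/(a+b−2) = 35/60 ≈ 0.583.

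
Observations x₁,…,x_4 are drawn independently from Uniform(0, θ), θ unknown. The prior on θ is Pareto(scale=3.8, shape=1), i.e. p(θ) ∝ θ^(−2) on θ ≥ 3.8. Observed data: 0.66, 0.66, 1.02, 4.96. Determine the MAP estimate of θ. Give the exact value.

The Uniform(0, θ) likelihood is θ^(−n) for θ ≥ max(xᵢ), zero otherwise. Here max(xᵢ) = 4.96.
Posterior ∝ θ^(−2) · θ^(−4) = θ^(−6) on θ ≥ max(3.8, 4.96) = 4.96.
This density is strictly decreasing in θ, so the posterior mode lies at the lower boundary of the support.

θ̂_MAP = 4.96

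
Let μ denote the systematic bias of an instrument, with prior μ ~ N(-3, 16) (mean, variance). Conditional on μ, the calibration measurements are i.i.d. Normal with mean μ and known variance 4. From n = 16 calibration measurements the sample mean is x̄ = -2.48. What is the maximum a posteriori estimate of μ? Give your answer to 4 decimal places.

μ̂_MAP = -2.4880

n = 16, x̄ = -2.48.
For a Normal prior and Normal likelihood with known variance, the posterior is Normal; its mode equals its mean, the precision-weighted average.
Prior precision 1/σ₀² = 1/16 = 0.0625; data precision n/σ² = 16/4 = 4.
μ̂ = (0.0625·(-3) + 4·(-2.48)) / (0.0625 + 4) = (-10.1075)/4.0625 = -2.4880.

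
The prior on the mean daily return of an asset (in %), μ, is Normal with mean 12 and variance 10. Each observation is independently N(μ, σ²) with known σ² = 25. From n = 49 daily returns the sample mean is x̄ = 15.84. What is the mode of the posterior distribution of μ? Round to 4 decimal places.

μ̂_MAP = 15.6536

n = 49, x̄ = 15.84.
For a Normal prior and Normal likelihood with known variance, the posterior is Normal; its mode equals its mean, the precision-weighted average.
Prior precision 1/σ₀² = 1/10 = 0.1; data precision n/σ² = 49/25 = 1.96.
μ̂ = (0.1·12 + 1.96·15.84) / (0.1 + 1.96) = 32.2464/2.06 = 40308/2575 ≈ 15.6536.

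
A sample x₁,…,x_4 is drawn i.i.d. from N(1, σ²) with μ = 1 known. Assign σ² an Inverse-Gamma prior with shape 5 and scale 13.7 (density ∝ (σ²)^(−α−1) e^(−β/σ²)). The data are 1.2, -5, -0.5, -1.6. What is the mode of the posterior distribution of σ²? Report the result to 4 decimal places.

Sum of squared deviations about the known mean: SS = (1.2−1)² + (-5−1)² + (-0.5−1)² + (-1.6−1)² = 45.05.
The Normal likelihood contributes (σ²)^(−n/2) exp(−SS/(2σ²)), so the posterior is Inverse-Gamma(α + n/2, β + SS/2) = Inverse-Gamma(7, 36.225).
The mode of Inverse-Gamma(a, b) is b/(a+1) = 36.225/8 ≈ 4.5281.

σ̂²_MAP = 4.5281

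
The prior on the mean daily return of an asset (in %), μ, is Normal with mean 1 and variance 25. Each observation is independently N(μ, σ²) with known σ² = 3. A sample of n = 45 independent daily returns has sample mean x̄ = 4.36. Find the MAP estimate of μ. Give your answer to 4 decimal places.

μ̂_MAP = 4.3511

n = 45, x̄ = 4.36.
For a Normal prior and Normal likelihood with known variance, the posterior is Normal; its mode equals its mean, the precision-weighted average.
Prior precision 1/σ₀² = 1/25 = 0.04; data precision n/σ² = 45/3 = 15.
μ̂ = (0.04·1 + 15·4.36) / (0.04 + 15) = 65.44/15.04 = 409/94 ≈ 4.3511.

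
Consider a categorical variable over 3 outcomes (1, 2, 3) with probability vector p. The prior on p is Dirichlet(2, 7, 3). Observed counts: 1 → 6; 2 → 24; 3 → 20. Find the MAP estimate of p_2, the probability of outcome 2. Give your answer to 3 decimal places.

MAP estimate: 0.508

The posterior is Dirichlet(αᵢ + nᵢ) = Dirichlet(8, 31, 23).
For a Dirichlet(a₁,…,a_K) with all aᵢ > 1, the mode has j-th component (aⱼ − 1)/(Σaᵢ − K).
Here Σaᵢ = 62 and K = 3, so p_2 = (31 − 1)/(62 − 3) = 30/59 ≈ 0.508.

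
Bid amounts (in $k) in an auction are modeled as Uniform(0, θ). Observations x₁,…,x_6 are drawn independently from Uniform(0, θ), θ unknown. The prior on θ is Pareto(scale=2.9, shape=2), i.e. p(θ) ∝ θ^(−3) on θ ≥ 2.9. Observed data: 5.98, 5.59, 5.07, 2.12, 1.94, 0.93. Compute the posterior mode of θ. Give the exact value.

θ̂_MAP = 5.98

The Uniform(0, θ) likelihood is θ^(−n) for θ ≥ max(xᵢ), zero otherwise. Here max(xᵢ) = 5.98.
Posterior ∝ θ^(−3) · θ^(−6) = θ^(−9) on θ ≥ max(2.9, 5.98) = 5.98.
This density is strictly decreasing in θ, so the posterior mode lies at the lower boundary of the support.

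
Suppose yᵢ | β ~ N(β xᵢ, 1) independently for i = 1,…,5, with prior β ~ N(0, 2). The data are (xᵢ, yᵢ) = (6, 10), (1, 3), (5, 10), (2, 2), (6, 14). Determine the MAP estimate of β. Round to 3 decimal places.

log p(β | y) = −Σ(yᵢ − βxᵢ)²/(2·1) − β²/(2·2) + const.
Setting the derivative to zero: Σxᵢ(yᵢ − βxᵢ)/1 − β/2 = 0, so β = Σxᵢyᵢ / (Σxᵢ² + σ²/τ²).
Σxᵢyᵢ = 6·10 + 1·3 + 5·10 + 2·2 + 6·14 = 201; Σxᵢ² = 102; σ²/τ² = 0.5.
β̂_MAP = 201 / (102 + 0.5) = 201/102.5 ≈ 1.961.

β̂_MAP = 1.961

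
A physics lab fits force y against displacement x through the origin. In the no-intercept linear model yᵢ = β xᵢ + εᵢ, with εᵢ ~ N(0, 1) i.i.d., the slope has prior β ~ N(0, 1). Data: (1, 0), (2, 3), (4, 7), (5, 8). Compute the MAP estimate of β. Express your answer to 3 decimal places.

log p(β | y) = −Σ(yᵢ − βxᵢ)²/(2·1) − β²/(2·1) + const.
Setting the derivative to zero: Σxᵢ(yᵢ − βxᵢ)/1 − β/1 = 0, so β = Σxᵢyᵢ / (Σxᵢ² + σ²/τ²).
Σxᵢyᵢ = 1·0 + 2·3 + 4·7 + 5·8 = 74; Σxᵢ² = 46; σ²/τ² = 1.
β̂_MAP = 74 / (46 + 1) = 74/47 ≈ 1.574.

β̂_MAP = 1.574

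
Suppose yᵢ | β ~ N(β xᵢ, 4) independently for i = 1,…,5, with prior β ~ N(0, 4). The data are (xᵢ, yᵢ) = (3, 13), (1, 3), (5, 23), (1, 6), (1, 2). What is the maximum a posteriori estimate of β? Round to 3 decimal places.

log p(β | y) = −Σ(yᵢ − βxᵢ)²/(2·4) − β²/(2·4) + const.
Setting the derivative to zero: Σxᵢ(yᵢ − βxᵢ)/4 − β/4 = 0, so β = Σxᵢyᵢ / (Σxᵢ² + σ²/τ²).
Σxᵢyᵢ = 3·13 + 1·3 + 5·23 + 1·6 + 1·2 = 165; Σxᵢ² = 37; σ²/τ² = 1.
β̂_MAP = 165 / (37 + 1) = 165/38 ≈ 4.342.

β̂_MAP = 4.342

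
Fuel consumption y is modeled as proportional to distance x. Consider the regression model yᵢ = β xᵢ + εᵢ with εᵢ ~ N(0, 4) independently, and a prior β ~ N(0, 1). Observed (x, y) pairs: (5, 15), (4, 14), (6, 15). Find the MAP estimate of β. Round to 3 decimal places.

log p(β | y) = −Σ(yᵢ − βxᵢ)²/(2·4) − β²/(2·1) + const.
Setting the derivative to zero: Σxᵢ(yᵢ − βxᵢ)/4 − β/1 = 0, so β = Σxᵢyᵢ / (Σxᵢ² + σ²/τ²).
Σxᵢyᵢ = 5·15 + 4·14 + 6·15 = 221; Σxᵢ² = 77; σ²/τ² = 4.
β̂_MAP = 221 / (77 + 4) = 221/81 ≈ 2.728.

β̂_MAP = 2.728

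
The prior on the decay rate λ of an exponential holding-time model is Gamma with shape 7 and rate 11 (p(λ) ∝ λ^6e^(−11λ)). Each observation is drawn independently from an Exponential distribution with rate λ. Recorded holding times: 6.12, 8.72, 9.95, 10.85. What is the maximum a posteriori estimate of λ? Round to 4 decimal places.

λ̂_MAP = 0.2144

The Exponential(rate=λ) likelihood is ∝ λ^n e^(−λΣtᵢ). Here n = 4 and Σtᵢ = 6.12 + 8.72 + 9.95 + 10.85 = 35.64.
Posterior ∝ λ^6e^(−11λ) · λ^4e^(−35.64λ) = λ^10e^(−46.64λ), i.e. Gamma(11, 46.64).
Mode = (a−1)/b = 10/46.64 ≈ 0.2144.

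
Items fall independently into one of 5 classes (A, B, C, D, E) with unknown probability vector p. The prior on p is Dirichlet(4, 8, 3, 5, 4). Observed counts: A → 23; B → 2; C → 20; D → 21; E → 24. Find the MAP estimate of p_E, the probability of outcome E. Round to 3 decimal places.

The posterior is Dirichlet(αᵢ + nᵢ) = Dirichlet(27, 10, 23, 26, 28).
For a Dirichlet(a₁,…,a_K) with all aᵢ > 1, the mode has j-th component (aⱼ − 1)/(Σaᵢ − K).
Here Σaᵢ = 114 and K = 5, so p_E = (28 − 1)/(114 − 5) = 27/109 ≈ 0.248.

MAP estimate of p_E = 0.248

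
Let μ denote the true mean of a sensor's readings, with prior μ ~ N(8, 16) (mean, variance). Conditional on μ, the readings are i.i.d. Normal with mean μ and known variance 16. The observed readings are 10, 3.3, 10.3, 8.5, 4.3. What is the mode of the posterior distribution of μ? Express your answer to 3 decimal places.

μ̂_MAP = 7.400

n = 5; x̄ = (10 + 3.3 + 10.3 + 8.5 + 4.3)/5 = 36.4/5 = 7.28.
For a Normal prior and Normal likelihood with known variance, the posterior is Normal; its mode equals its mean, the precision-weighted average.
Prior precision 1/σ₀² = 1/16 = 0.0625; data precision n/σ² = 5/16 = 0.3125.
μ̂ = (0.0625·8 + 0.3125·7.28) / (0.0625 + 0.3125) = 2.775/0.375 = 7.400.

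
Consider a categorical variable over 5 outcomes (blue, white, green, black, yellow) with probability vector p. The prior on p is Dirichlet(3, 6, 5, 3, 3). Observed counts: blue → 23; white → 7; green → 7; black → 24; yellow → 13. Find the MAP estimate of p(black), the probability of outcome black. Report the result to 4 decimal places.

MAP estimate of p(black) = 0.2921

The posterior is Dirichlet(αᵢ + nᵢ) = Dirichlet(26, 13, 12, 27, 16).
For a Dirichlet(a₁,…,a_K) with all aᵢ > 1, the mode has j-th component (aⱼ − 1)/(Σaᵢ − K).
Here Σaᵢ = 94 and K = 5, so p(black) = (27 − 1)/(94 − 5) = 26/89 ≈ 0.2921.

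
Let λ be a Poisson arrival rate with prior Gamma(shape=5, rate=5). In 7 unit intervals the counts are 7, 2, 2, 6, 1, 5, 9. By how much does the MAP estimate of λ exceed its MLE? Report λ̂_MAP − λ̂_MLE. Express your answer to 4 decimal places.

MAP − MLE = -1.5714

Σxᵢ = 32. Posterior is Gamma(37, 12); MAP = (37−1)/12 = 36/12 ≈ 3.00000.
MLE = x̄ = 32/7 ≈ 4.57143.
Difference = 36/12 − 32/7 = -11/7 ≈ -1.5714.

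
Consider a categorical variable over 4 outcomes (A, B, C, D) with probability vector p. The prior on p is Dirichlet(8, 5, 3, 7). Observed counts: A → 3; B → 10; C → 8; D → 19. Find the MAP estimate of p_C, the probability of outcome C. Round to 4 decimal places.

The posterior is Dirichlet(αᵢ + nᵢ) = Dirichlet(11, 15, 11, 26).
For a Dirichlet(a₁,…,a_K) with all aᵢ > 1, the mode has j-th component (aⱼ − 1)/(Σaᵢ − K).
Here Σaᵢ = 63 and K = 4, so p_C = (11 − 1)/(63 − 4) = 10/59 ≈ 0.1695.

MAP estimate of p_C = 0.1695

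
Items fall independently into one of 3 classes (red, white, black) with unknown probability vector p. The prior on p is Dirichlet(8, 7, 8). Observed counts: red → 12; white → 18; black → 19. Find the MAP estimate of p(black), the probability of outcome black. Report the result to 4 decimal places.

MAP estimate of p(black) = 0.3768

The posterior is Dirichlet(αᵢ + nᵢ) = Dirichlet(20, 25, 27).
For a Dirichlet(a₁,…,a_K) with all aᵢ > 1, the mode has j-th component (aⱼ − 1)/(Σaᵢ − K).
Here Σaᵢ = 72 and K = 3, so p(black) = (27 − 1)/(72 − 3) = 26/69 ≈ 0.3768.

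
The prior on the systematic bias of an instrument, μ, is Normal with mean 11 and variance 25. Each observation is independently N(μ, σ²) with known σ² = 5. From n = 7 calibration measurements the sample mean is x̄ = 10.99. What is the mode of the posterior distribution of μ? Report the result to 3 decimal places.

μ̂_MAP = 10.990

n = 7, x̄ = 10.99.
For a Normal prior and Normal likelihood with known variance, the posterior is Normal; its mode equals its mean, the precision-weighted average.
Prior precision 1/σ₀² = 1/25 = 0.04; data precision n/σ² = 7/5 = 1.4.
μ̂ = (0.04·11 + 1.4·10.99) / (0.04 + 1.4) = 15.826/1.44 = 7913/720 ≈ 10.990.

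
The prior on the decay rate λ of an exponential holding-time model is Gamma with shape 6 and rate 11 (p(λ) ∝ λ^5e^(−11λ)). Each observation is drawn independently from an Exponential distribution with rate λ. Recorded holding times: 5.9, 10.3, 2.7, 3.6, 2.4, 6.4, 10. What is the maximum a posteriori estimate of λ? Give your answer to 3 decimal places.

λ̂_MAP = 0.229

The Exponential(rate=λ) likelihood is ∝ λ^n e^(−λΣtᵢ). Here n = 7 and Σtᵢ = 5.9 + 10.3 + 2.7 + 3.6 + 2.4 + 6.4 + 10 = 41.3.
Posterior ∝ λ^5e^(−11λ) · λ^7e^(−41.3λ) = λ^12e^(−52.3λ), i.e. Gamma(13, 52.3).
Mode = (a−1)/b = 12/52.3 ≈ 0.229.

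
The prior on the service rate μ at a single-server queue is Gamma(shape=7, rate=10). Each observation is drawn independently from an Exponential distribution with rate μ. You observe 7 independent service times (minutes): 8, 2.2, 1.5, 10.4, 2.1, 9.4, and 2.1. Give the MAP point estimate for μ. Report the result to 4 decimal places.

μ̂_MAP = 0.2845

The Exponential(rate=μ) likelihood is ∝ μ^n e^(−μΣtᵢ). Here n = 7 and Σtᵢ = 8 + 2.2 + 1.5 + 10.4 + 2.1 + 9.4 + 2.1 = 35.7.
Posterior ∝ μ^6e^(−10μ) · μ^7e^(−35.7μ) = μ^13e^(−45.7μ), i.e. Gamma(14, 45.7).
Mode = (a−1)/b = 13/45.7 ≈ 0.2845.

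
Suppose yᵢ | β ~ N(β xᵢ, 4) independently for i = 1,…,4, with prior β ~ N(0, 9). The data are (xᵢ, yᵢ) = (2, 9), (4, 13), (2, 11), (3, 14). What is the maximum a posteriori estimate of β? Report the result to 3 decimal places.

β̂_MAP = 4.007

log p(β | y) = −Σ(yᵢ − βxᵢ)²/(2·4) − β²/(2·9) + const.
Setting the derivative to zero: Σxᵢ(yᵢ − βxᵢ)/4 − β/9 = 0, so β = Σxᵢyᵢ / (Σxᵢ² + σ²/τ²).
Σxᵢyᵢ = 2·9 + 4·13 + 2·11 + 3·14 = 134; Σxᵢ² = 33; σ²/τ² = 4/9.
β̂_MAP = 134 / (33 + 4/9) = 134/(301/9) = 1206/301 ≈ 4.007.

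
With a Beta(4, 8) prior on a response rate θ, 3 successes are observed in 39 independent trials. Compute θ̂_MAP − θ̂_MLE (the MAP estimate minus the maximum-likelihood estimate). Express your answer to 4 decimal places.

Posterior is Beta(7, 44); MAP = (7−1)/(51−2) = 6/49 ≈ 0.12245.
MLE ignores the prior: θ̂_MLE = k/n = 3/39 ≈ 0.07692.
Difference = 6/49 − 3/39 = 29/637 ≈ 0.0455.

MAP − MLE = 0.0455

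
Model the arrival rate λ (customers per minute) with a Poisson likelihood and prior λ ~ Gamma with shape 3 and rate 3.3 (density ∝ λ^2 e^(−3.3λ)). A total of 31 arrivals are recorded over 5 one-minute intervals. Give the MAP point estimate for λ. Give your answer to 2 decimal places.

λ̂_MAP = 3.98

Σxᵢ = 31, n = 5.
Posterior ∝ λ^2e^(−3.3λ) · λ^31e^(−5λ) = λ^33e^(−8.3λ), i.e. Gamma(shape=34, rate=8.3).
The mode of a Gamma(a, b) with a ≥ 1 (shape–rate) is (a−1)/b = 33/8.3 ≈ 3.98.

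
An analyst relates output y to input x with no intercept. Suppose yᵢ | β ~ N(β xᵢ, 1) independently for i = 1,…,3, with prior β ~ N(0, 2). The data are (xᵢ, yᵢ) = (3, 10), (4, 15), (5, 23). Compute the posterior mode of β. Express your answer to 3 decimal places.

log p(β | y) = −Σ(yᵢ − βxᵢ)²/(2·1) − β²/(2·2) + const.
Setting the derivative to zero: Σxᵢ(yᵢ − βxᵢ)/1 − β/2 = 0, so β = Σxᵢyᵢ / (Σxᵢ² + σ²/τ²).
Σxᵢyᵢ = 3·10 + 4·15 + 5·23 = 205; Σxᵢ² = 50; σ²/τ² = 0.5.
β̂_MAP = 205 / (50 + 0.5) = 205/50.5 ≈ 4.059.

β̂_MAP = 4.059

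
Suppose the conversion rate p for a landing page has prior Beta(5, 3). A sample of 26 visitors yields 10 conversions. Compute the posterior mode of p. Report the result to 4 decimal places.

Prior: Beta(5, 3).
Data: 10 successes in 26 trials. The binomial likelihood contributes p^10(1−p)^16, so the posterior is Beta(5+10, 3+16) = Beta(15, 19).
For Beta(a, b) with a, b > 1 the mode is (a−1)/(a+b−2) = 14/32 ≈ 0.4375.

p̂_MAP = 0.4375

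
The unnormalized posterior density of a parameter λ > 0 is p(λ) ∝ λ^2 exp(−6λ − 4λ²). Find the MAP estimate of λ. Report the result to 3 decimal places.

λ̂_MAP = 0.250

ℓ'(λ) = 2/λ − 6 − 8λ. Setting this to zero and multiplying by λ: 8λ² + 6λ − 2 = 0.
λ = (−6 + √(6² + 4·8·2)) / (2·8) = (−6 + √100) / 16 = (−6 + 10)/16 = 1/4.
ℓ''(λ) = −2/λ² − 8 < 0, confirming a maximum.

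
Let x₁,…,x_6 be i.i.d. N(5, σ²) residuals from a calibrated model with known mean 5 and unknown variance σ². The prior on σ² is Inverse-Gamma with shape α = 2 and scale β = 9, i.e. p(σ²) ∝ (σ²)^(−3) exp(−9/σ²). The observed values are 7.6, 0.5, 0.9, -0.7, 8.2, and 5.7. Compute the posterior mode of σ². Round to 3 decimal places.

σ̂²_MAP = 8.753

Sum of squared deviations about the known mean: SS = (7.6−5)² + (0.5−5)² + (0.9−5)² + (-0.7−5)² + (8.2−5)² + (5.7−5)² = 87.04.
The Normal likelihood contributes (σ²)^(−n/2) exp(−SS/(2σ²)), so the posterior is Inverse-Gamma(α + n/2, β + SS/2) = Inverse-Gamma(5, 52.52).
The mode of Inverse-Gamma(a, b) is b/(a+1) = 52.52/6 ≈ 8.753.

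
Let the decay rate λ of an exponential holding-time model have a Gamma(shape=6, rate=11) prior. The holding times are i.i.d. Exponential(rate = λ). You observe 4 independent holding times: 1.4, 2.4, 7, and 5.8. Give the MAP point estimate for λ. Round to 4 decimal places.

λ̂_MAP = 0.3261

The Exponential(rate=λ) likelihood is ∝ λ^n e^(−λΣtᵢ). Here n = 4 and Σtᵢ = 1.4 + 2.4 + 7 + 5.8 = 16.6.
Posterior ∝ λ^5e^(−11λ) · λ^4e^(−16.6λ) = λ^9e^(−27.6λ), i.e. Gamma(10, 27.6).
Mode = (a−1)/b = 9/27.6 ≈ 0.3261.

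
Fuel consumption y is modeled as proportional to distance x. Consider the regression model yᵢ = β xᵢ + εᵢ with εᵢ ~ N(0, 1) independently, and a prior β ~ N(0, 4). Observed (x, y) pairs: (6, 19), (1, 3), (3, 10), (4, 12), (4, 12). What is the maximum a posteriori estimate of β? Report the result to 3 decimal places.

β̂_MAP = 3.105

log p(β | y) = −Σ(yᵢ − βxᵢ)²/(2·1) − β²/(2·4) + const.
Setting the derivative to zero: Σxᵢ(yᵢ − βxᵢ)/1 − β/4 = 0, so β = Σxᵢyᵢ / (Σxᵢ² + σ²/τ²).
Σxᵢyᵢ = 6·19 + 1·3 + 3·10 + 4·12 + 4·12 = 243; Σxᵢ² = 78; σ²/τ² = 0.25.
β̂_MAP = 243 / (78 + 0.25) = 243/78.25 ≈ 3.105.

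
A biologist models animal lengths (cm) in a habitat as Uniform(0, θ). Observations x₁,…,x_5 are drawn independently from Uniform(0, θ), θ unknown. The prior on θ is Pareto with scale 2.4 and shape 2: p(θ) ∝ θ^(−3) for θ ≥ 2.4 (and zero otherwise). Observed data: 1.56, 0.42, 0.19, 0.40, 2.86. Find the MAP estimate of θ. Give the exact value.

The Uniform(0, θ) likelihood is θ^(−n) for θ ≥ max(xᵢ), zero otherwise. Here max(xᵢ) = 2.86.
Posterior ∝ θ^(−3) · θ^(−5) = θ^(−8) on θ ≥ max(2.4, 2.86) = 2.86.
This density is strictly decreasing in θ, so the posterior mode lies at the lower boundary of the support.

θ̂_MAP = 2.86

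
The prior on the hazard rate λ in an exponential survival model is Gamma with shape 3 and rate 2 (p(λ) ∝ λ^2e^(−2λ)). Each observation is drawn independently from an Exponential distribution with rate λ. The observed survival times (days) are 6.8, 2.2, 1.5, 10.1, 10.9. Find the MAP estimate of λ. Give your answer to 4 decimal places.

λ̂_MAP = 0.2090

The Exponential(rate=λ) likelihood is ∝ λ^n e^(−λΣtᵢ). Here n = 5 and Σtᵢ = 6.8 + 2.2 + 1.5 + 10.1 + 10.9 = 31.5.
Posterior ∝ λ^2e^(−2λ) · λ^5e^(−31.5λ) = λ^7e^(−33.5λ), i.e. Gamma(8, 33.5).
Mode = (a−1)/b = 7/33.5 ≈ 0.2090.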